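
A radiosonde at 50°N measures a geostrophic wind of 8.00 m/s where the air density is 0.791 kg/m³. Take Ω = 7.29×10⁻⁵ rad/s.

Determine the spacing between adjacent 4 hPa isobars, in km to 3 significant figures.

Coriolis parameter at 50°N:
f = 2Ω sin φ = 2 × 7.29×10⁻⁵ × sin 50° = 1.12×10⁻⁴ s⁻¹
Geostrophic balance rearranged: |∂P/∂n| = f ρ V_g
|∂P/∂n| = 1.12×10⁻⁴ × 0.791 × 8.00 = 7.07×10⁻⁴ Pa/m
Isobar spacing: Δn = ΔP/|∂P/∂n| = 400 Pa / 7.07×10⁻⁴ Pa/m = 565955 m ≈ 566 km

566 km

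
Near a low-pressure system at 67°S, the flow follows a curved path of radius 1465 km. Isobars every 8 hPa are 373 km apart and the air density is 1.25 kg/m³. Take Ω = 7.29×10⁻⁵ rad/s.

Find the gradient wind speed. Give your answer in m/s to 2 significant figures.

12 m/s

Coriolis parameter at 67°S:
f = 2Ω sin φ = 2 × 7.29×10⁻⁵ × sin 67° = 1.34×10⁻⁴ s⁻¹
Pressure gradient: |∂P/∂n| = 800 Pa / 373000 m = 2.14×10⁻³ Pa/m
Geostrophic speed: V_g = |∂P/∂n|/(fρ) = 2.14×10⁻³/(1.34×10⁻⁴ × 1.25) = 12.8 m/s
Around a low, centrifugal force acts outward with Coriolis, so pressure-gradient force balances both:
(1/ρ)|∂P/∂n| = fV + V²/R  →  V² + fR·V − fR·V_g = 0
With fR = 1.34×10⁻⁴ × 1465×10³ m = 197 m/s:
V = [−fR + √((fR)² + 4 fR V_g)]/2 = [−197 + √(197² + 4×197×12.8)]/2 = 12 m/s
Subgeostrophic (V < V_g = 12.8 m/s), as expected around a low.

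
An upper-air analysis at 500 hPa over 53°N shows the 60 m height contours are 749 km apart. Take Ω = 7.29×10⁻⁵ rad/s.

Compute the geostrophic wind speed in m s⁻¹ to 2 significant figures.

6.7 m s⁻¹

Coriolis parameter at 53°N:
f = 2Ω sin φ = 2 × 7.29×10⁻⁵ × sin 53° = 1.16×10⁻⁴ s⁻¹
Height gradient: |∂Z/∂n| = 60 m / 749000 m = 8.01×10⁻⁵
On a pressure surface, geostrophic balance gives V_g = (g/f)|∂Z/∂n|:
V_g = 9.81 × 8.01×10⁻⁵ / 1.16×10⁻⁴ = 6.75 m/s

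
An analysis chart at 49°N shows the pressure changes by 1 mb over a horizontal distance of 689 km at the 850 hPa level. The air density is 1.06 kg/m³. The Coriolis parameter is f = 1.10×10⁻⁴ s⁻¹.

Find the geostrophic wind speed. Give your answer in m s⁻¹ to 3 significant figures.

1.24 m s⁻¹

Pressure gradient: |∂P/∂n| = 100 Pa / 689000 m = 1.45×10⁻⁴ Pa/m
Geostrophic balance (pressure-gradient force = Coriolis force):
V_g = (1/(fρ)) |∂P/∂n| = 1.45×10⁻⁴ / (1.10×10⁻⁴ × 1.06) = 1.24 m/s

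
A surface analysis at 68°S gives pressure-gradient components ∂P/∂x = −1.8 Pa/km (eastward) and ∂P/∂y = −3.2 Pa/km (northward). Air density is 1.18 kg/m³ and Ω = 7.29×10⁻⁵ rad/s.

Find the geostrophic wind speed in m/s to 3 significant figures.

Coriolis parameter at 68°S:
f = 2Ω sin φ = 2 × 7.29×10⁻⁵ × sin 68° = 1.35×10⁻⁴ s⁻¹
In the Southern Hemisphere f is negative: f = −1.35×10⁻⁴ s⁻¹.
Component geostrophic relations (x east, y north):
u_g = −(1/(fρ)) ∂P/∂y,  v_g = (1/(fρ)) ∂P/∂x
u_g = −(−3.2×10⁻³)/(−1.35×10⁻⁴ × 1.18) = −20.1 m/s;  v_g = (−1.8×10⁻³)/(−1.35×10⁻⁴ × 1.18) = 11.3 m/s
|V_g| = √(u_g² + v_g²) = 23.0 m/s

23.0 m/s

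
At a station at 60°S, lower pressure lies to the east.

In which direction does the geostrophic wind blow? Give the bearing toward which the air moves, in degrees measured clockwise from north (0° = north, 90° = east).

000°

The pressure-gradient force points toward the east (bearing 090°).
Geostrophic balance: in the Southern Hemisphere the Coriolis force deflects motion to the left, so the geostrophic wind blows 90° to the left of the pressure-gradient force (low pressure on the right).
Rotating 090° by 90° counterclockwise gives 000° — the wind blows toward the north.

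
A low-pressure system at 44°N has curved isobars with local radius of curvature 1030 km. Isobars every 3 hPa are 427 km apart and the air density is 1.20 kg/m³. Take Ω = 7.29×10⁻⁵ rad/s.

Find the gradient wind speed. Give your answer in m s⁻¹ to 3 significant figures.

Coriolis parameter at 44°N:
f = 2Ω sin φ = 2 × 7.29×10⁻⁵ × sin 44° = 1.01×10⁻⁴ s⁻¹
Pressure gradient: |∂P/∂n| = 300 Pa / 427000 m = 7.03×10⁻⁴ Pa/m
Geostrophic speed: V_g = |∂P/∂n|/(fρ) = 7.03×10⁻⁴/(1.01×10⁻⁴ × 1.20) = 5.78 m/s
Around a low, centrifugal force acts outward with Coriolis, so pressure-gradient force balances both:
(1/ρ)|∂P/∂n| = fV + V²/R  →  V² + fR·V − fR·V_g = 0
With fR = 1.01×10⁻⁴ × 1030×10³ m = 104 m/s:
V = [−fR + √((fR)² + 4 fR V_g)]/2 = [−104 + √(104² + 4×104×5.78)]/2 = 5.49 m/s
Subgeostrophic (V < V_g = 5.78 m/s), as expected around a low.

5.49 m s⁻¹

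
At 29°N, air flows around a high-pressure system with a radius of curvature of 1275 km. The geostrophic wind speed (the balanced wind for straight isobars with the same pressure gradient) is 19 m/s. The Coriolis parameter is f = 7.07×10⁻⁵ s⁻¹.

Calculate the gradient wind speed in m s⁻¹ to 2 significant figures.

Around a high, pressure-gradient force acts outward with centrifugal, so Coriolis balances both:
fV = (1/ρ)|∂P/∂n| + V²/R  →  V² − fR·V + fR·V_g = 0
With fR = 7.07×10⁻⁵ × 1275×10³ m = 90.1 m/s:
V = [fR − √((fR)² − 4 fR V_g)]/2 = [90.1 − √(90.1² − 4×90.1×19)]/2 = 27.2 m/s
Supergeostrophic (V > V_g = 19 m/s), as expected around a high.

27 m s⁻¹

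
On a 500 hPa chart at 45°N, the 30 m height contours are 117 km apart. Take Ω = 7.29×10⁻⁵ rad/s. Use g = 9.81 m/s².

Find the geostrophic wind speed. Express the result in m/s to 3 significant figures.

24.4 m/s

Coriolis parameter at 45°N:
f = 2Ω sin φ = 2 × 7.29×10⁻⁵ × sin 45° = 1.03×10⁻⁴ s⁻¹
Height gradient: |∂Z/∂n| = 30 m / 117000 m = 2.56×10⁻⁴
On a pressure surface, geostrophic balance gives V_g = (g/f)|∂Z/∂n|:
V_g = 9.81 × 2.56×10⁻⁴ / 1.03×10⁻⁴ = 24.4 m/s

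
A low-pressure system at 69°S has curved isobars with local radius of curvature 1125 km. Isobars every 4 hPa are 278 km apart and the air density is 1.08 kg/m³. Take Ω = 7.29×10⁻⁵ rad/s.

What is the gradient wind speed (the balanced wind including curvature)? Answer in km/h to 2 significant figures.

Coriolis parameter at 69°S:
f = 2Ω sin φ = 2 × 7.29×10⁻⁵ × sin 69° = 1.36×10⁻⁴ s⁻¹
Pressure gradient: |∂P/∂n| = 400 Pa / 278000 m = 1.44×10⁻³ Pa/m
Geostrophic speed: V_g = |∂P/∂n|/(fρ) = 1.44×10⁻³/(1.36×10⁻⁴ × 1.08) = 9.79 m/s
Around a low, centrifugal force acts outward with Coriolis, so pressure-gradient force balances both:
(1/ρ)|∂P/∂n| = fV + V²/R  →  V² + fR·V − fR·V_g = 0
With fR = 1.36×10⁻⁴ × 1125×10³ m = 153 m/s:
V = [−fR + √((fR)² + 4 fR V_g)]/2 = [−153 + √(153² + 4×153×9.79)]/2 = 9.23 m/s
Subgeostrophic (V < V_g = 9.79 m/s), as expected around a low.
Converting: 9.23 m/s × 3.6 = 33 km/h

33 km/h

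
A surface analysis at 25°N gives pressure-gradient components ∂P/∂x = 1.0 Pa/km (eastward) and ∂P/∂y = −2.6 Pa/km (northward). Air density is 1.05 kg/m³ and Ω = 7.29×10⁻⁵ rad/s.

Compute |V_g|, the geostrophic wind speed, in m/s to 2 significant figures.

43 m/s

Coriolis parameter at 25°N:
f = 2Ω sin φ = 2 × 7.29×10⁻⁵ × sin 25° = 6.16×10⁻⁵ s⁻¹
Component geostrophic relations (x east, y north):
u_g = −(1/(fρ)) ∂P/∂y,  v_g = (1/(fρ)) ∂P/∂x
u_g = −(−2.6×10⁻³)/(6.16×10⁻⁵ × 1.05) = 40.2 m/s;  v_g = (1.0×10⁻³)/(6.16×10⁻⁵ × 1.05) = 15.5 m/s
|V_g| = √(u_g² + v_g²) = 43.1 m/s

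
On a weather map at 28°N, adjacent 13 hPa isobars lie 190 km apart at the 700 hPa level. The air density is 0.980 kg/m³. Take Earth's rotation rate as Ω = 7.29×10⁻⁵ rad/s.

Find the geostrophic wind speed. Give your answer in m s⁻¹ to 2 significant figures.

100 m s⁻¹

Coriolis parameter at 28°N:
f = 2Ω sin φ = 2 × 7.29×10⁻⁵ × sin 28° = 6.84×10⁻⁵ s⁻¹
Pressure gradient: |∂P/∂n| = 1300 Pa / 190000 m = 6.84×10⁻³ Pa/m
Geostrophic balance (pressure-gradient force = Coriolis force):
V_g = (1/(fρ)) |∂P/∂n| = 6.84×10⁻³ / (6.84×10⁻⁵ × 0.980) = 102 m/s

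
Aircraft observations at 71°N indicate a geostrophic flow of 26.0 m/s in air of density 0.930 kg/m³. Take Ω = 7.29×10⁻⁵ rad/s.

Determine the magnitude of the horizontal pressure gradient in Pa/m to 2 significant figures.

Coriolis parameter at 71°N:
f = 2Ω sin φ = 2 × 7.29×10⁻⁵ × sin 71° = 1.38×10⁻⁴ s⁻¹
Geostrophic balance rearranged: |∂P/∂n| = f ρ V_g
|∂P/∂n| = 1.38×10⁻⁴ × 0.930 × 26.0 = 3.33×10⁻³ Pa/m

3.3×10⁻³ Pa/m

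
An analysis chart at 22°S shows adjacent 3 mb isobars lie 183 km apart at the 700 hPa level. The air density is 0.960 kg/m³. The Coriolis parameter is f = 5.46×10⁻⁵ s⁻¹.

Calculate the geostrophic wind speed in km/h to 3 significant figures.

Pressure gradient: |∂P/∂n| = 300 Pa / 183000 m = 1.64×10⁻³ Pa/m
Geostrophic balance (pressure-gradient force = Coriolis force):
V_g = (1/(fρ)) |∂P/∂n| = 1.64×10⁻³ / (5.46×10⁻⁵ × 0.960) = 31.3 m/s
Converting: 31.3 m/s × 3.6 = 113 km/h

113 km/h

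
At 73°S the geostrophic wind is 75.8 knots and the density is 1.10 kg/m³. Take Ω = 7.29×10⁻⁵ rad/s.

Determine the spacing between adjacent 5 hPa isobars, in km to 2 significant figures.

Coriolis parameter at 73°S:
f = 2Ω sin φ = 2 × 7.29×10⁻⁵ × sin 73° = 1.39×10⁻⁴ s⁻¹
Wind speed in SI: 75.8 knots = 39.0 m/s
Geostrophic balance rearranged: |∂P/∂n| = f ρ V_g
|∂P/∂n| = 1.39×10⁻⁴ × 1.10 × 39.0 = 5.98×10⁻³ Pa/m
Isobar spacing: Δn = ΔP/|∂P/∂n| = 500 Pa / 5.98×10⁻³ Pa/m = 83602 m ≈ 84 km

84 km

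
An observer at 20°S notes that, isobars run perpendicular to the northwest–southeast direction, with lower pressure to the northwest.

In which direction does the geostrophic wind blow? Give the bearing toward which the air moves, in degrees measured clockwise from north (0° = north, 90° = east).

225°

The pressure-gradient force points toward the northwest (bearing 315°).
Geostrophic balance: in the Southern Hemisphere the Coriolis force deflects motion to the left, so the geostrophic wind blows 90° to the left of the pressure-gradient force (low pressure on the right).
Rotating 315° by 90° counterclockwise gives 225° — the wind blows toward the southwest.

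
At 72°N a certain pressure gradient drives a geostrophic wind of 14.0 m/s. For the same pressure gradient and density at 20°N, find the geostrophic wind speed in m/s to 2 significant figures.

With the same pressure gradient and density, V_g ∝ 1/f ∝ 1/sin φ.
V₂ = V₁ · sin φ₁ / sin φ₂ = 14.0 × sin 72° / sin 20°
V₂ = 14.0 × 0.9511/0.3420 = 39 m/s

39 m/s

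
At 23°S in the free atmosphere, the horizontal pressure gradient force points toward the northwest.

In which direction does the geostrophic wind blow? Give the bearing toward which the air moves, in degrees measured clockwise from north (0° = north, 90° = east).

225°

The pressure-gradient force points toward the northwest (bearing 315°).
Geostrophic balance: in the Southern Hemisphere the Coriolis force deflects motion to the left, so the geostrophic wind blows 90° to the left of the pressure-gradient force (low pressure on the right).
Rotating 315° by 90° counterclockwise gives 225° — the wind blows toward the southwest.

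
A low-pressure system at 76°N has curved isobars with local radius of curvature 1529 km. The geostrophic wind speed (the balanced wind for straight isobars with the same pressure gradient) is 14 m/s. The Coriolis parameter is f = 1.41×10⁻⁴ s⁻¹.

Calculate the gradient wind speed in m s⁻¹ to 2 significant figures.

13 m s⁻¹

Around a low, centrifugal force acts outward with Coriolis, so pressure-gradient force balances both:
(1/ρ)|∂P/∂n| = fV + V²/R  →  V² + fR·V − fR·V_g = 0
With fR = 1.41×10⁻⁴ × 1529×10³ m = 216 m/s:
V = [−fR + √((fR)² + 4 fR V_g)]/2 = [−216 + √(216² + 4×216×14)]/2 = 13.2 m/s
Subgeostrophic (V < V_g = 14 m/s), as expected around a low.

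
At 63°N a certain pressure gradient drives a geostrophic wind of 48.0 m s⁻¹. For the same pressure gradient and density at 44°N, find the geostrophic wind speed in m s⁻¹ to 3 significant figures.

With the same pressure gradient and density, V_g ∝ 1/f ∝ 1/sin φ.
V₂ = V₁ · sin φ₁ / sin φ₂ = 48.0 × sin 63° / sin 44°
V₂ = 48.0 × 0.8910/0.6947 = 61.6 m s⁻¹

61.6 m s⁻¹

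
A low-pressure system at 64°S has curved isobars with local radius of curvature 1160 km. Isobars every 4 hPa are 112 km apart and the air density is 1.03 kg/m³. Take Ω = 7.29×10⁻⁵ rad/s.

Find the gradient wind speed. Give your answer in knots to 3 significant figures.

44.7 knots

Coriolis parameter at 64°S:
f = 2Ω sin φ = 2 × 7.29×10⁻⁵ × sin 64° = 1.31×10⁻⁴ s⁻¹
Pressure gradient: |∂P/∂n| = 400 Pa / 112000 m = 3.57×10⁻³ Pa/m
Geostrophic speed: V_g = |∂P/∂n|/(fρ) = 3.57×10⁻³/(1.31×10⁻⁴ × 1.03) = 26.5 m/s
Around a low, centrifugal force acts outward with Coriolis, so pressure-gradient force balances both:
(1/ρ)|∂P/∂n| = fV + V²/R  →  V² + fR·V − fR·V_g = 0
With fR = 1.31×10⁻⁴ × 1160×10³ m = 152 m/s:
V = [−fR + √((fR)² + 4 fR V_g)]/2 = [−152 + √(152² + 4×152×26.5)]/2 = 23 m/s
Subgeostrophic (V < V_g = 26.5 m/s), as expected around a low.
Converting: 23 m/s × 1.944 = 44.7 knots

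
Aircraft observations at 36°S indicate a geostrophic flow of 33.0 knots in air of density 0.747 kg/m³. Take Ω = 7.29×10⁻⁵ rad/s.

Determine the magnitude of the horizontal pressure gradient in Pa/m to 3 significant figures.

1.09×10⁻³ Pa/m

Coriolis parameter at 36°S:
f = 2Ω sin φ = 2 × 7.29×10⁻⁵ × sin 36° = 8.57×10⁻⁵ s⁻¹
Wind speed in SI: 33.0 knots = 17.0 m/s
Geostrophic balance rearranged: |∂P/∂n| = f ρ V_g
|∂P/∂n| = 8.57×10⁻⁵ × 0.747 × 17.0 = 1.09×10⁻³ Pa/m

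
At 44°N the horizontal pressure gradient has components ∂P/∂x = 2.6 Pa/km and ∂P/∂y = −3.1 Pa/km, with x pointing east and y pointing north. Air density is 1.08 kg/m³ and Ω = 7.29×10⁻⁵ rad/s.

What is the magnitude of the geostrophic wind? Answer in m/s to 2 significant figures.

Coriolis parameter at 44°N:
f = 2Ω sin φ = 2 × 7.29×10⁻⁵ × sin 44° = 1.01×10⁻⁴ s⁻¹
Component geostrophic relations (x east, y north):
u_g = −(1/(fρ)) ∂P/∂y,  v_g = (1/(fρ)) ∂P/∂x
u_g = −(−3.1×10⁻³)/(1.01×10⁻⁴ × 1.08) = 28.3 m/s;  v_g = (2.6×10⁻³)/(1.01×10⁻⁴ × 1.08) = 23.8 m/s
|V_g| = √(u_g² + v_g²) = 37.0 m/s

37 m/s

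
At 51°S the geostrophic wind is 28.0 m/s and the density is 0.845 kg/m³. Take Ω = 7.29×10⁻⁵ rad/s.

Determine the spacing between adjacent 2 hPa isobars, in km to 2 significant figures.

Coriolis parameter at 51°S:
f = 2Ω sin φ = 2 × 7.29×10⁻⁵ × sin 51° = 1.13×10⁻⁴ s⁻¹
Geostrophic balance rearranged: |∂P/∂n| = f ρ V_g
|∂P/∂n| = 1.13×10⁻⁴ × 0.845 × 28.0 = 2.68×10⁻³ Pa/m
Isobar spacing: Δn = ΔP/|∂P/∂n| = 200 Pa / 2.68×10⁻³ Pa/m = 74603 m ≈ 75 km

75 km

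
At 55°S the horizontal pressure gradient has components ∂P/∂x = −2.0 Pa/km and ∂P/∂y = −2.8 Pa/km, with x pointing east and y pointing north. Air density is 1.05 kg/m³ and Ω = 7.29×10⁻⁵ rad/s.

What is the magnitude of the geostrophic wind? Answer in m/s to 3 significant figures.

Coriolis parameter at 55°S:
f = 2Ω sin φ = 2 × 7.29×10⁻⁵ × sin 55° = 1.19×10⁻⁴ s⁻¹
In the Southern Hemisphere f is negative: f = −1.19×10⁻⁴ s⁻¹.
Component geostrophic relations (x east, y north):
u_g = −(1/(fρ)) ∂P/∂y,  v_g = (1/(fρ)) ∂P/∂x
u_g = −(−2.8×10⁻³)/(−1.19×10⁻⁴ × 1.05) = −22.3 m/s;  v_g = (−2.0×10⁻³)/(−1.19×10⁻⁴ × 1.05) = 15.9 m/s
|V_g| = √(u_g² + v_g²) = 27.4 m/s

27.4 m/s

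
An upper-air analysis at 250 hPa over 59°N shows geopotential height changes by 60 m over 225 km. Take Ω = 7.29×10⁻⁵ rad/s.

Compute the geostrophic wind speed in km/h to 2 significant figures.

75 km/h

Coriolis parameter at 59°N:
f = 2Ω sin φ = 2 × 7.29×10⁻⁵ × sin 59° = 1.25×10⁻⁴ s⁻¹
Height gradient: |∂Z/∂n| = 60 m / 225000 m = 2.67×10⁻⁴
On a pressure surface, geostrophic balance gives V_g = (g/f)|∂Z/∂n|:
V_g = 9.81 × 2.67×10⁻⁴ / 1.25×10⁻⁴ = 20.9 m/s
Converting: 20.9 m/s × 3.6 = 75 km/h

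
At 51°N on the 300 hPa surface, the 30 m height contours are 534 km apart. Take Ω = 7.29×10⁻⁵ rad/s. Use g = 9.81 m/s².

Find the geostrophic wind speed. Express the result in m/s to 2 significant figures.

4.9 m/s

Coriolis parameter at 51°N:
f = 2Ω sin φ = 2 × 7.29×10⁻⁵ × sin 51° = 1.13×10⁻⁴ s⁻¹
Height gradient: |∂Z/∂n| = 30 m / 534000 m = 5.62×10⁻⁵
On a pressure surface, geostrophic balance gives V_g = (g/f)|∂Z/∂n|:
V_g = 9.81 × 5.62×10⁻⁵ / 1.13×10⁻⁴ = 4.86 m/s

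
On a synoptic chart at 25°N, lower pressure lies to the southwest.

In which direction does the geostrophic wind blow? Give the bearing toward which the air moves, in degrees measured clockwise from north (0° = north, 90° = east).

The pressure-gradient force points toward the southwest (bearing 225°).
Geostrophic balance: in the Northern Hemisphere the Coriolis force deflects motion to the right, so the geostrophic wind blows 90° to the right of the pressure-gradient force (low pressure on the left).
Rotating 225° by 90° clockwise gives 315° — the wind blows toward the northwest.

315°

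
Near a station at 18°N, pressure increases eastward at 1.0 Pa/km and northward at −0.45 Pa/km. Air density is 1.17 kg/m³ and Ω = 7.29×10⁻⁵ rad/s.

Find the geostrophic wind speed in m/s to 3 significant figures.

Coriolis parameter at 18°N:
f = 2Ω sin φ = 2 × 7.29×10⁻⁵ × sin 18° = 4.51×10⁻⁵ s⁻¹
Component geostrophic relations (x east, y north):
u_g = −(1/(fρ)) ∂P/∂y,  v_g = (1/(fρ)) ∂P/∂x
u_g = −(−0.45×10⁻³)/(4.51×10⁻⁵ × 1.17) = 8.54 m/s;  v_g = (1.0×10⁻³)/(4.51×10⁻⁵ × 1.17) = 19.0 m/s
|V_g| = √(u_g² + v_g²) = 20.8 m/s

20.8 m/s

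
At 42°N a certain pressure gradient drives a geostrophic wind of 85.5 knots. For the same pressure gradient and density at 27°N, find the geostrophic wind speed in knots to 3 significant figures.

With the same pressure gradient and density, V_g ∝ 1/f ∝ 1/sin φ.
V₂ = V₁ · sin φ₁ / sin φ₂ = 85.5 × sin 42° / sin 27°
V₂ = 85.5 × 0.6691/0.4540 = 126 knots

126 knots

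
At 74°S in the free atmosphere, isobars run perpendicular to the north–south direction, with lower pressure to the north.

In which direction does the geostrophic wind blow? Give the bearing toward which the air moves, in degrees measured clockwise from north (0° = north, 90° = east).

270°

The pressure-gradient force points toward the north (bearing 000°).
Geostrophic balance: in the Southern Hemisphere the Coriolis force deflects motion to the left, so the geostrophic wind blows 90° to the left of the pressure-gradient force (low pressure on the right).
Rotating 000° by 90° counterclockwise gives 270° — the wind blows toward the west.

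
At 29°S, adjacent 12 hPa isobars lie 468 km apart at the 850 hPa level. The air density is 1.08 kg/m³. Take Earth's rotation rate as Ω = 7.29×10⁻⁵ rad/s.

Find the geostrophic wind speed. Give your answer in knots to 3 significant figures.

65.3 knots

Coriolis parameter at 29°S:
f = 2Ω sin φ = 2 × 7.29×10⁻⁵ × sin 29° = 7.07×10⁻⁵ s⁻¹
Pressure gradient: |∂P/∂n| = 1200 Pa / 468000 m = 2.56×10⁻³ Pa/m
Geostrophic balance (pressure-gradient force = Coriolis force):
V_g = (1/(fρ)) |∂P/∂n| = 2.56×10⁻³ / (7.07×10⁻⁵ × 1.08) = 33.6 m/s
Converting: 33.6 m/s × 1.944 = 65.3 knots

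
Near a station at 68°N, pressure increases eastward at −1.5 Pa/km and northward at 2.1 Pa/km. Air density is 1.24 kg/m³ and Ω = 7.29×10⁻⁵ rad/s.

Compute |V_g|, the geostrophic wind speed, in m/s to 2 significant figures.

Coriolis parameter at 68°N:
f = 2Ω sin φ = 2 × 7.29×10⁻⁵ × sin 68° = 1.35×10⁻⁴ s⁻¹
Component geostrophic relations (x east, y north):
u_g = −(1/(fρ)) ∂P/∂y,  v_g = (1/(fρ)) ∂P/∂x
u_g = −(2.1×10⁻³)/(1.35×10⁻⁴ × 1.24) = −12.5 m/s;  v_g = (−1.5×10⁻³)/(1.35×10⁻⁴ × 1.24) = −8.95 m/s
|V_g| = √(u_g² + v_g²) = 15.4 m/s

15 m/s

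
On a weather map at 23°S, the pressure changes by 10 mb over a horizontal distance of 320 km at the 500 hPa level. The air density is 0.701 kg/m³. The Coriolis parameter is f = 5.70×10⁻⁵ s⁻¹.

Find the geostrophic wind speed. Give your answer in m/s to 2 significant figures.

Pressure gradient: |∂P/∂n| = 1000 Pa / 320000 m = 3.12×10⁻³ Pa/m
Geostrophic balance (pressure-gradient force = Coriolis force):
V_g = (1/(fρ)) |∂P/∂n| = 3.12×10⁻³ / (5.70×10⁻⁵ × 0.701) = 78.2 m/s

78 m/s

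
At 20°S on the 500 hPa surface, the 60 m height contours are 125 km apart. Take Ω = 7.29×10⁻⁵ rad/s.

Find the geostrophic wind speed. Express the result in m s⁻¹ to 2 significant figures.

94 m s⁻¹

Coriolis parameter at 20°S:
f = 2Ω sin φ = 2 × 7.29×10⁻⁵ × sin 20° = 4.99×10⁻⁵ s⁻¹
Height gradient: |∂Z/∂n| = 60 m / 125000 m = 4.80×10⁻⁴
On a pressure surface, geostrophic balance gives V_g = (g/f)|∂Z/∂n|:
V_g = 9.81 × 4.80×10⁻⁴ / 4.99×10⁻⁵ = 94.4 m/s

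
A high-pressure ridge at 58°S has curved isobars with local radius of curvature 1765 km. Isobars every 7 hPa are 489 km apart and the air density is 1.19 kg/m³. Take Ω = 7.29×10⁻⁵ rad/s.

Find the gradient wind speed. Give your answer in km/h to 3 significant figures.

36.7 km/h

Coriolis parameter at 58°S:
f = 2Ω sin φ = 2 × 7.29×10⁻⁵ × sin 58° = 1.24×10⁻⁴ s⁻¹
Pressure gradient: |∂P/∂n| = 700 Pa / 489000 m = 1.43×10⁻³ Pa/m
Geostrophic speed: V_g = |∂P/∂n|/(fρ) = 1.43×10⁻³/(1.24×10⁻⁴ × 1.19) = 9.73 m/s
Around a high, pressure-gradient force acts outward with centrifugal, so Coriolis balances both:
fV = (1/ρ)|∂P/∂n| + V²/R  →  V² − fR·V + fR·V_g = 0
With fR = 1.24×10⁻⁴ × 1765×10³ m = 218 m/s:
V = [fR − √((fR)² − 4 fR V_g)]/2 = [218 − √(218² − 4×218×9.73)]/2 = 10.2 m/s
Supergeostrophic (V > V_g = 9.73 m/s), as expected around a high.
Converting: 10.2 m/s × 3.6 = 36.7 km/h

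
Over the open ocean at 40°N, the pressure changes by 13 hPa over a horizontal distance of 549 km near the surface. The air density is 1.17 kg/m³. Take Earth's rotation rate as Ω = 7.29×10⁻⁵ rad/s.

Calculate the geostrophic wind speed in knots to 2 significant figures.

Coriolis parameter at 40°N:
f = 2Ω sin φ = 2 × 7.29×10⁻⁵ × sin 40° = 9.37×10⁻⁵ s⁻¹
Pressure gradient: |∂P/∂n| = 1300 Pa / 549000 m = 2.37×10⁻³ Pa/m
Geostrophic balance (pressure-gradient force = Coriolis force):
V_g = (1/(fρ)) |∂P/∂n| = 2.37×10⁻³ / (9.37×10⁻⁵ × 1.17) = 21.6 m/s
Converting: 21.6 m/s × 1.944 = 42 knots

42 knots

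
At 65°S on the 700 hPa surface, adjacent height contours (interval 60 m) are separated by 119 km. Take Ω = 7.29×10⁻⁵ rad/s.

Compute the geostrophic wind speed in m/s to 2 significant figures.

Coriolis parameter at 65°S:
f = 2Ω sin φ = 2 × 7.29×10⁻⁵ × sin 65° = 1.32×10⁻⁴ s⁻¹
Height gradient: |∂Z/∂n| = 60 m / 119000 m = 5.04×10⁻⁴
On a pressure surface, geostrophic balance gives V_g = (g/f)|∂Z/∂n|:
V_g = 9.81 × 5.04×10⁻⁴ / 1.32×10⁻⁴ = 37.4 m/s

37 m/s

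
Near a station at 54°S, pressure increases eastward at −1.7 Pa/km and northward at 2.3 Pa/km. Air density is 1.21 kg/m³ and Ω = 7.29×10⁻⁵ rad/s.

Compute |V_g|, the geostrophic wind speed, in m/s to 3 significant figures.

Coriolis parameter at 54°S:
f = 2Ω sin φ = 2 × 7.29×10⁻⁵ × sin 54° = 1.18×10⁻⁴ s⁻¹
In the Southern Hemisphere f is negative: f = −1.18×10⁻⁴ s⁻¹.
Component geostrophic relations (x east, y north):
u_g = −(1/(fρ)) ∂P/∂y,  v_g = (1/(fρ)) ∂P/∂x
u_g = −(2.3×10⁻³)/(−1.18×10⁻⁴ × 1.21) = 16.1 m/s;  v_g = (−1.7×10⁻³)/(−1.18×10⁻⁴ × 1.21) = 11.9 m/s
|V_g| = √(u_g² + v_g²) = 20.0 m/s

20.0 m/s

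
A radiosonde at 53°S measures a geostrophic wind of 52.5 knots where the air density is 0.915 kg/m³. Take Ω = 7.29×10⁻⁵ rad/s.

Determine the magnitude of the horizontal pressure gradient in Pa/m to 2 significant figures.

Coriolis parameter at 53°S:
f = 2Ω sin φ = 2 × 7.29×10⁻⁵ × sin 53° = 1.16×10⁻⁴ s⁻¹
Wind speed in SI: 52.5 knots = 27.0 m/s
Geostrophic balance rearranged: |∂P/∂n| = f ρ V_g
|∂P/∂n| = 1.16×10⁻⁴ × 0.915 × 27.0 = 2.88×10⁻³ Pa/m

2.9×10⁻³ Pa/m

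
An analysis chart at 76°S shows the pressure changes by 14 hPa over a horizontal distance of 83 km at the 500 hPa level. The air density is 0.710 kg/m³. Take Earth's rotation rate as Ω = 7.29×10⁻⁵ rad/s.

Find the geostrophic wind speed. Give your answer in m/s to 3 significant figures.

168 m/s

Coriolis parameter at 76°S:
f = 2Ω sin φ = 2 × 7.29×10⁻⁵ × sin 76° = 1.41×10⁻⁴ s⁻¹
Pressure gradient: |∂P/∂n| = 1400 Pa / 83000 m = 1.69×10⁻² Pa/m
Geostrophic balance (pressure-gradient force = Coriolis force):
V_g = (1/(fρ)) |∂P/∂n| = 1.69×10⁻² / (1.41×10⁻⁴ × 0.710) = 168 m/s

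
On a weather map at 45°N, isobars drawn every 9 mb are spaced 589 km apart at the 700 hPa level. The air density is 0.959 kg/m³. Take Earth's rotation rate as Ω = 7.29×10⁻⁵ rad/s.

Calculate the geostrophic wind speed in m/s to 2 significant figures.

Coriolis parameter at 45°N:
f = 2Ω sin φ = 2 × 7.29×10⁻⁵ × sin 45° = 1.03×10⁻⁴ s⁻¹
Pressure gradient: |∂P/∂n| = 900 Pa / 589000 m = 1.53×10⁻³ Pa/m
Geostrophic balance (pressure-gradient force = Coriolis force):
V_g = (1/(fρ)) |∂P/∂n| = 1.53×10⁻³ / (1.03×10⁻⁴ × 0.959) = 15.5 m/s

15 m/s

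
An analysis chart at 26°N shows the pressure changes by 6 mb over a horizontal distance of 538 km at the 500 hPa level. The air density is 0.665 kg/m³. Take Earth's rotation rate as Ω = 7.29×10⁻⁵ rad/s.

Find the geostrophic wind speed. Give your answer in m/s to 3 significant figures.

26.2 m/s

Coriolis parameter at 26°N:
f = 2Ω sin φ = 2 × 7.29×10⁻⁵ × sin 26° = 6.39×10⁻⁵ s⁻¹
Pressure gradient: |∂P/∂n| = 600 Pa / 538000 m = 1.12×10⁻³ Pa/m
Geostrophic balance (pressure-gradient force = Coriolis force):
V_g = (1/(fρ)) |∂P/∂n| = 1.12×10⁻³ / (6.39×10⁻⁵ × 0.665) = 26.2 m/s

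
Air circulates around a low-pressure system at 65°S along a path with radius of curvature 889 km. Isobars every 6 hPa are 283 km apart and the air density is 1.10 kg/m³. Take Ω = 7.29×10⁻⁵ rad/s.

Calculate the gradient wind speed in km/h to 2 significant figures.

47 km/h

Coriolis parameter at 65°S:
f = 2Ω sin φ = 2 × 7.29×10⁻⁵ × sin 65° = 1.32×10⁻⁴ s⁻¹
Pressure gradient: |∂P/∂n| = 600 Pa / 283000 m = 2.12×10⁻³ Pa/m
Geostrophic speed: V_g = |∂P/∂n|/(fρ) = 2.12×10⁻³/(1.32×10⁻⁴ × 1.10) = 14.6 m/s
Around a low, centrifugal force acts outward with Coriolis, so pressure-gradient force balances both:
(1/ρ)|∂P/∂n| = fV + V²/R  →  V² + fR·V − fR·V_g = 0
With fR = 1.32×10⁻⁴ × 889×10³ m = 117 m/s:
V = [−fR + √((fR)² + 4 fR V_g)]/2 = [−117 + √(117² + 4×117×14.6)]/2 = 13.1 m/s
Subgeostrophic (V < V_g = 14.6 m/s), as expected around a low.
Converting: 13.1 m/s × 3.6 = 47 km/h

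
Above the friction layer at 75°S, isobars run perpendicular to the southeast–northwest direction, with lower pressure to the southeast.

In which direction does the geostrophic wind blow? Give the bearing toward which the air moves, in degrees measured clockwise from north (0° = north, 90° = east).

045°

The pressure-gradient force points toward the southeast (bearing 135°).
Geostrophic balance: in the Southern Hemisphere the Coriolis force deflects motion to the left, so the geostrophic wind blows 90° to the left of the pressure-gradient force (low pressure on the right).
Rotating 135° by 90° counterclockwise gives 045° — the wind blows toward the northeast.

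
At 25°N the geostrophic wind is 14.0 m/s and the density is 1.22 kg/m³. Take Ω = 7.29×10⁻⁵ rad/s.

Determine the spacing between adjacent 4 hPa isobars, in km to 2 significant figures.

380 km

Coriolis parameter at 25°N:
f = 2Ω sin φ = 2 × 7.29×10⁻⁵ × sin 25° = 6.16×10⁻⁵ s⁻¹
Geostrophic balance rearranged: |∂P/∂n| = f ρ V_g
|∂P/∂n| = 6.16×10⁻⁵ × 1.22 × 14.0 = 1.05×10⁻³ Pa/m
Isobar spacing: Δn = ΔP/|∂P/∂n| = 400 Pa / 1.05×10⁻³ Pa/m = 380072 m ≈ 380 km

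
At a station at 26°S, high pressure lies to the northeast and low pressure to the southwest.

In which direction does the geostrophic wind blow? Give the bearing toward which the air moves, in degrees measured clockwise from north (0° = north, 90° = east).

The pressure-gradient force points toward the southwest (bearing 225°).
Geostrophic balance: in the Southern Hemisphere the Coriolis force deflects motion to the left, so the geostrophic wind blows 90° to the left of the pressure-gradient force (low pressure on the right).
Rotating 225° by 90° counterclockwise gives 135° — the wind blows toward the southeast.

135°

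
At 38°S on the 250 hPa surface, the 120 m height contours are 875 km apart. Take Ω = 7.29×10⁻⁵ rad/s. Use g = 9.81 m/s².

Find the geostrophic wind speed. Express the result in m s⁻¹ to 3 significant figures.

Coriolis parameter at 38°S:
f = 2Ω sin φ = 2 × 7.29×10⁻⁵ × sin 38° = 8.98×10⁻⁵ s⁻¹
Height gradient: |∂Z/∂n| = 120 m / 875000 m = 1.37×10⁻⁴
On a pressure surface, geostrophic balance gives V_g = (g/f)|∂Z/∂n|:
V_g = 9.81 × 1.37×10⁻⁴ / 8.98×10⁻⁵ = 15.0 m/s

15.0 m s⁻¹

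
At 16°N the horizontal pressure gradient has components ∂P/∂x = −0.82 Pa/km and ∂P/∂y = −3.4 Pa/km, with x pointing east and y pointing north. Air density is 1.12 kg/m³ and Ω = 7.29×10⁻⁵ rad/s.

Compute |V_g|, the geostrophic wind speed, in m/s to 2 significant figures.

Coriolis parameter at 16°N:
f = 2Ω sin φ = 2 × 7.29×10⁻⁵ × sin 16° = 4.02×10⁻⁵ s⁻¹
Component geostrophic relations (x east, y north):
u_g = −(1/(fρ)) ∂P/∂y,  v_g = (1/(fρ)) ∂P/∂x
u_g = −(−3.4×10⁻³)/(4.02×10⁻⁵ × 1.12) = 75.5 m/s;  v_g = (−0.82×10⁻³)/(4.02×10⁻⁵ × 1.12) = −18.2 m/s
|V_g| = √(u_g² + v_g²) = 77.7 m/s

78 m/s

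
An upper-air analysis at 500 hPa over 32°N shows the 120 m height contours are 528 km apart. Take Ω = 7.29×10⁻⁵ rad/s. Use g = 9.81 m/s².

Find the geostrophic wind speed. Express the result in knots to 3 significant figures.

56.1 knots

Coriolis parameter at 32°N:
f = 2Ω sin φ = 2 × 7.29×10⁻⁵ × sin 32° = 7.73×10⁻⁵ s⁻¹
Height gradient: |∂Z/∂n| = 120 m / 528000 m = 2.27×10⁻⁴
On a pressure surface, geostrophic balance gives V_g = (g/f)|∂Z/∂n|:
V_g = 9.81 × 2.27×10⁻⁴ / 7.73×10⁻⁵ = 28.9 m/s
Converting: 28.9 m/s × 1.944 = 56.1 knots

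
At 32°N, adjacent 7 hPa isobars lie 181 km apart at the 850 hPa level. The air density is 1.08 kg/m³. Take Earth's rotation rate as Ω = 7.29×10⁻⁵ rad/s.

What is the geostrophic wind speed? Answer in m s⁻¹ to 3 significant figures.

46.3 m s⁻¹

Coriolis parameter at 32°N:
f = 2Ω sin φ = 2 × 7.29×10⁻⁵ × sin 32° = 7.73×10⁻⁵ s⁻¹
Pressure gradient: |∂P/∂n| = 700 Pa / 181000 m = 3.87×10⁻³ Pa/m
Geostrophic balance (pressure-gradient force = Coriolis force):
V_g = (1/(fρ)) |∂P/∂n| = 3.87×10⁻³ / (7.73×10⁻⁵ × 1.08) = 46.3 m/s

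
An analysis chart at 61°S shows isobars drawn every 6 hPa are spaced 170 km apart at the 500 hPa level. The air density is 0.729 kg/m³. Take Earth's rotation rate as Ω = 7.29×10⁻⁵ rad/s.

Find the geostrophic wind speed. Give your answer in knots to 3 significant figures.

Coriolis parameter at 61°S:
f = 2Ω sin φ = 2 × 7.29×10⁻⁵ × sin 61° = 1.28×10⁻⁴ s⁻¹
Pressure gradient: |∂P/∂n| = 600 Pa / 170000 m = 3.53×10⁻³ Pa/m
Geostrophic balance (pressure-gradient force = Coriolis force):
V_g = (1/(fρ)) |∂P/∂n| = 3.53×10⁻³ / (1.28×10⁻⁴ × 0.729) = 38.0 m/s
Converting: 38.0 m/s × 1.944 = 73.8 knots

73.8 knots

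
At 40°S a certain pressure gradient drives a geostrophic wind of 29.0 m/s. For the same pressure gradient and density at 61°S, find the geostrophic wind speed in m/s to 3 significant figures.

21.3 m/s

With the same pressure gradient and density, V_g ∝ 1/f ∝ 1/sin φ.
V₂ = V₁ · sin φ₁ / sin φ₂ = 29.0 × sin 40° / sin 61°
V₂ = 29.0 × 0.6428/0.8746 = 21.3 m/s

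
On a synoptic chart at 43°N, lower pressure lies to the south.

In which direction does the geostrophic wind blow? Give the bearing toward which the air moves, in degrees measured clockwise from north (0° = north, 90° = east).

270°

The pressure-gradient force points toward the south (bearing 180°).
Geostrophic balance: in the Northern Hemisphere the Coriolis force deflects motion to the right, so the geostrophic wind blows 90° to the right of the pressure-gradient force (low pressure on the left).
Rotating 180° by 90° clockwise gives 270° — the wind blows toward the west.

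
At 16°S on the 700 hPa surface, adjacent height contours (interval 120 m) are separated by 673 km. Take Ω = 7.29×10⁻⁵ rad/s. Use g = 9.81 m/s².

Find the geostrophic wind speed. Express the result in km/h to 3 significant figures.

157 km/h

Coriolis parameter at 16°S:
f = 2Ω sin φ = 2 × 7.29×10⁻⁵ × sin 16° = 4.02×10⁻⁵ s⁻¹
Height gradient: |∂Z/∂n| = 120 m / 673000 m = 1.78×10⁻⁴
On a pressure surface, geostrophic balance gives V_g = (g/f)|∂Z/∂n|:
V_g = 9.81 × 1.78×10⁻⁴ / 4.02×10⁻⁵ = 43.5 m/s
Converting: 43.5 m/s × 3.6 = 157 km/h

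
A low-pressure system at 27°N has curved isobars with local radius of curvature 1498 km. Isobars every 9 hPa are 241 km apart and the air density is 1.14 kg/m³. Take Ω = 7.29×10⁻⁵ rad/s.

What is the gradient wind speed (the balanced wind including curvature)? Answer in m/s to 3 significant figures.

Coriolis parameter at 27°N:
f = 2Ω sin φ = 2 × 7.29×10⁻⁵ × sin 27° = 6.62×10⁻⁵ s⁻¹
Pressure gradient: |∂P/∂n| = 900 Pa / 241000 m = 3.73×10⁻³ Pa/m
Geostrophic speed: V_g = |∂P/∂n|/(fρ) = 3.73×10⁻³/(6.62×10⁻⁵ × 1.14) = 49.5 m/s
Around a low, centrifugal force acts outward with Coriolis, so pressure-gradient force balances both:
(1/ρ)|∂P/∂n| = fV + V²/R  →  V² + fR·V − fR·V_g = 0
With fR = 6.62×10⁻⁵ × 1498×10³ m = 99.2 m/s:
V = [−fR + √((fR)² + 4 fR V_g)]/2 = [−99.2 + √(99.2² + 4×99.2×49.5)]/2 = 36.2 m/s
Subgeostrophic (V < V_g = 49.5 m/s), as expected around a low.

36.2 m/s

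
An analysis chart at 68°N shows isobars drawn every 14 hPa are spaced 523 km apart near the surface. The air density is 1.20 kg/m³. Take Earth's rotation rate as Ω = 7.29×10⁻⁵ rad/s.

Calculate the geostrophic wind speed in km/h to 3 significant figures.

59.4 km/h

Coriolis parameter at 68°N:
f = 2Ω sin φ = 2 × 7.29×10⁻⁵ × sin 68° = 1.35×10⁻⁴ s⁻¹
Pressure gradient: |∂P/∂n| = 1400 Pa / 523000 m = 2.68×10⁻³ Pa/m
Geostrophic balance (pressure-gradient force = Coriolis force):
V_g = (1/(fρ)) |∂P/∂n| = 2.68×10⁻³ / (1.35×10⁻⁴ × 1.20) = 16.5 m/s
Converting: 16.5 m/s × 3.6 = 59.4 km/h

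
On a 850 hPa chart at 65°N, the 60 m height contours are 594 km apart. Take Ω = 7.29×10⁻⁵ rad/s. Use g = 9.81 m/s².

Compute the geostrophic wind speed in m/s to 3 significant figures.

Coriolis parameter at 65°N:
f = 2Ω sin φ = 2 × 7.29×10⁻⁵ × sin 65° = 1.32×10⁻⁴ s⁻¹
Height gradient: |∂Z/∂n| = 60 m / 594000 m = 1.01×10⁻⁴
On a pressure surface, geostrophic balance gives V_g = (g/f)|∂Z/∂n|:
V_g = 9.81 × 1.01×10⁻⁴ / 1.32×10⁻⁴ = 7.50 m/s

7.50 m/s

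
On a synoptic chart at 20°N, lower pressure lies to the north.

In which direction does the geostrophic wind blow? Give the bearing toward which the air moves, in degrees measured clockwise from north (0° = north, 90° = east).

090°

The pressure-gradient force points toward the north (bearing 000°).
Geostrophic balance: in the Northern Hemisphere the Coriolis force deflects motion to the right, so the geostrophic wind blows 90° to the right of the pressure-gradient force (low pressure on the left).
Rotating 000° by 90° clockwise gives 090° — the wind blows toward the east.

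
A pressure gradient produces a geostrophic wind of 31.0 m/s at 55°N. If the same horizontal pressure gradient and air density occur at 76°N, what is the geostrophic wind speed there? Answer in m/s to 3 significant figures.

With the same pressure gradient and density, V_g ∝ 1/f ∝ 1/sin φ.
V₂ = V₁ · sin φ₁ / sin φ₂ = 31.0 × sin 55° / sin 76°
V₂ = 31.0 × 0.8192/0.9703 = 26.2 m/s

26.2 m/s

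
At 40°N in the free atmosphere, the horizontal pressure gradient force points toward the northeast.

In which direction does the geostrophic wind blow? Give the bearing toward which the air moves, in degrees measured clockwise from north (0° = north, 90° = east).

The pressure-gradient force points toward the northeast (bearing 045°).
Geostrophic balance: in the Northern Hemisphere the Coriolis force deflects motion to the right, so the geostrophic wind blows 90° to the right of the pressure-gradient force (low pressure on the left).
Rotating 045° by 90° clockwise gives 135° — the wind blows toward the southeast.

135°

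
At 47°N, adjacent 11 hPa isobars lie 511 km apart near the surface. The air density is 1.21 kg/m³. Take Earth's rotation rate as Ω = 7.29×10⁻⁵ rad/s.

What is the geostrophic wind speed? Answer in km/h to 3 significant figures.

Coriolis parameter at 47°N:
f = 2Ω sin φ = 2 × 7.29×10⁻⁵ × sin 47° = 1.07×10⁻⁴ s⁻¹
Pressure gradient: |∂P/∂n| = 1100 Pa / 511000 m = 2.15×10⁻³ Pa/m
Geostrophic balance (pressure-gradient force = Coriolis force):
V_g = (1/(fρ)) |∂P/∂n| = 2.15×10⁻³ / (1.07×10⁻⁴ × 1.21) = 16.7 m/s
Converting: 16.7 m/s × 3.6 = 60.1 km/h

60.1 km/h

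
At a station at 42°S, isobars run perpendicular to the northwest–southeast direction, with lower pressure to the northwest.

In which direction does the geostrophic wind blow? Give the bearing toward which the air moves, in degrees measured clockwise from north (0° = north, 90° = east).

225°

The pressure-gradient force points toward the northwest (bearing 315°).
Geostrophic balance: in the Southern Hemisphere the Coriolis force deflects motion to the left, so the geostrophic wind blows 90° to the left of the pressure-gradient force (low pressure on the right).
Rotating 315° by 90° counterclockwise gives 225° — the wind blows toward the southwest.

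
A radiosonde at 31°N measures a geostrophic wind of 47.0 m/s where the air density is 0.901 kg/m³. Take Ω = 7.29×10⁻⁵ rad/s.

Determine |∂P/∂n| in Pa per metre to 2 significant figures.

Coriolis parameter at 31°N:
f = 2Ω sin φ = 2 × 7.29×10⁻⁵ × sin 31° = 7.51×10⁻⁵ s⁻¹
Geostrophic balance rearranged: |∂P/∂n| = f ρ V_g
|∂P/∂n| = 7.51×10⁻⁵ × 0.901 × 47.0 = 3.18×10⁻³ Pa/m

3.2×10⁻³ Pa/m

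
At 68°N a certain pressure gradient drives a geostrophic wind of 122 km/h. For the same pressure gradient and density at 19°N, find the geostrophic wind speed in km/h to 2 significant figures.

350 km/h

With the same pressure gradient and density, V_g ∝ 1/f ∝ 1/sin φ.
V₂ = V₁ · sin φ₁ / sin φ₂ = 122 × sin 68° / sin 19°
V₂ = 122 × 0.9272/0.3256 = 350 km/h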